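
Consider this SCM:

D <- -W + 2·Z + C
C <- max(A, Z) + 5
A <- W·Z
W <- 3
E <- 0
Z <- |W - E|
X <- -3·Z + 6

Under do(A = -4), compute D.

Under do(A=-4), the mechanism A <- W·Z is discarded; A is fixed at -4.
Z = |W - E|  [with W=3, E=0]  = 3
C = max(A, Z) + 5  [with A=-4, Z=3]  = 8
D = -W + 2·Z + C  [with W=3, Z=3, C=8]  = 11

11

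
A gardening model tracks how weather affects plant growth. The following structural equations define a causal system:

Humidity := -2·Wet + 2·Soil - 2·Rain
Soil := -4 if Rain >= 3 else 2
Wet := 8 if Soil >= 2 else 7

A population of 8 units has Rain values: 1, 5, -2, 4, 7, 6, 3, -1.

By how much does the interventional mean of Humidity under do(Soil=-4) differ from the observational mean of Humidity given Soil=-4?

4.25

The intervention sets Soil=-4 in all 8 units regardless of Rain. Recomputing Humidity per unit gives -24, -32, -18, -30, -36, -34, -28, -20; average -27.75.
E[Humidity|Soil=-4] averages over only the 5 units with Soil=-4 (Rain = 5, 4, 7, 6, 3): Humidity = -32, -30, -36, -34, -28, mean -32.
Difference = -27.75 − (-32) = 4.25.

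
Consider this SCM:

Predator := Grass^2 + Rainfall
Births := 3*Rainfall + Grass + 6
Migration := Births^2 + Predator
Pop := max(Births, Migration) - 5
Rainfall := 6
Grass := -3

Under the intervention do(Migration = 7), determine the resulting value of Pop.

The intervention breaks the incoming arrows to Migration: Migration := Births^2 + Predator no longer applies, and Migration = 7.
Births = 3*Rainfall + Grass + 6  [with Rainfall=6, Grass=-3]  = 21
Pop = max(Births, Migration) - 5  [with Births=21, Migration=7]  = 16

16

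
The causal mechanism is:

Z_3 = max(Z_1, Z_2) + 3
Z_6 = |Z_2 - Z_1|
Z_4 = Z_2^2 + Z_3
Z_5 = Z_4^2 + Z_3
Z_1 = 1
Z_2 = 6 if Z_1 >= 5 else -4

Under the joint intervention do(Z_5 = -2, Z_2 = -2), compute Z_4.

8

Setting Z_5 = -2, Z_2 = -2 by intervention discards those variables' equations.
Z_3 = max(Z_1, Z_2) + 3  [with Z_1=1, Z_2=-2]  = 4
Z_4 = Z_2^2 + Z_3  [with Z_2=-2, Z_3=4]  = 8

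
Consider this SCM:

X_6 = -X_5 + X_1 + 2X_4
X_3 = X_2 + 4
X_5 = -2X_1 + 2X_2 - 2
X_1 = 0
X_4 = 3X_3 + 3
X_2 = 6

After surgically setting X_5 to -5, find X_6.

The intervention breaks the incoming arrows to X_5: X_5 = -2X_1 + 2X_2 - 2 no longer applies, and X_5 = -5.
X_3 = X_2 + 4  [with X_2=6]  = 10
X_4 = 3X_3 + 3  [with X_3=10]  = 33
X_6 = -X_5 + X_1 + 2X_4  [with X_5=-5, X_1=0, X_4=33]  = 71

71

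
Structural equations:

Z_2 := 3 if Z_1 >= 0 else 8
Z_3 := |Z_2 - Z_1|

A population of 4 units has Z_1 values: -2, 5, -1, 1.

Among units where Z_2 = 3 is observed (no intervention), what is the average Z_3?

Conditioning on Z_2=3 selects the 2 unit(s) with Z_1 ∈ {5, 1}. Their Z_3 values: 2, 2. Mean = 2.

2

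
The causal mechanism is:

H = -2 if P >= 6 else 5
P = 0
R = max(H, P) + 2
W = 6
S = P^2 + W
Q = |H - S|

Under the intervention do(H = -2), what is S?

The intervention breaks the incoming arrows to H: H = -2 if P >= 6 else 5 no longer applies, and H = -2.
S is not downstream of the intervention, so its value is determined by the original equations.
S = P^2 + W  [with P=0, W=6]  = 6

6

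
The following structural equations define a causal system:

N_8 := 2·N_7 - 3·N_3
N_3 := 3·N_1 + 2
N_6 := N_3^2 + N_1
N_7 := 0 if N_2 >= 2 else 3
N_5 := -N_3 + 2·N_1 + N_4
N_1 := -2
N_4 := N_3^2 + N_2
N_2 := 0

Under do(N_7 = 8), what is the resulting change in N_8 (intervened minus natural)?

10

do(N_7=8) replaces the equation N_7 := 0 if N_2 >= 2 else 3 with the constant N_7 = 8.
N_3 = 3·N_1 + 2  [with N_1=-2]  = -4
N_8 = 2·N_7 - 3·N_3  [with N_7=8, N_3=-4]  = 28
Without intervention: N_3 = 3·N_1 + 2  [with N_1=-2]  = -4; N_7 = 0 if N_2 >= 2 else 3  [with N_2=0]  = 3; N_8 = 2·N_7 - 3·N_3  [with N_7=3, N_3=-4]  = 18.
Change = 28 − 18 = 10.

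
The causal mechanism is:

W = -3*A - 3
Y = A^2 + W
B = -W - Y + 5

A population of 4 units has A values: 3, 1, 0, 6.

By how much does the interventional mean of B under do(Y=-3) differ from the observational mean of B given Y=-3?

do(Y=-3) breaks Y's dependence on A. With Y=-3 fixed, B across the units is 20, 14, 11, 29, mean 18.5.
Observing Y=-3 restricts to units where Y's equation naturally yields -3: A ∈ {3, 0}. In that subpopulation B = 20, 11, mean 15.5.
Difference = 18.5 − 15.5 = 3.

3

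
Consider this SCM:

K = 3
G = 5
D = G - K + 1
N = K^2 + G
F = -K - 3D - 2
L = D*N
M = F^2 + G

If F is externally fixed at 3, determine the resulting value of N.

The intervention breaks the incoming arrows to F: F = -K - 3D - 2 no longer applies, and F = 3.
Since N is not a descendant of the intervened variable, it is unaffected.
N = K^2 + G  [with K=3, G=5]  = 14

14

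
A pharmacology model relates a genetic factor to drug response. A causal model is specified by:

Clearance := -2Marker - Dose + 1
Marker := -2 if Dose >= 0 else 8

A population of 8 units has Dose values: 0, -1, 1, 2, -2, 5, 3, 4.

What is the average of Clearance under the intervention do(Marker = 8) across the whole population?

Under do(Marker=8), Marker's equation is replaced by Marker=8 for every unit. Per-unit Clearance: -15, -14, -16, -17, -13, -20, -18, -19. Mean = -16.5.

-16.5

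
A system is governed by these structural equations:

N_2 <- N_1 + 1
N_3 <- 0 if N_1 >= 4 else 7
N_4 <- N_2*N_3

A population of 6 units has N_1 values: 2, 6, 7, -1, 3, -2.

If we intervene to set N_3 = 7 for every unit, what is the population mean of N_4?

The intervention sets N_3=7 in all 6 units regardless of N_1. Recomputing N_4 per unit gives 21, 49, 56, 0, 28, -7; average 24.5.

24.5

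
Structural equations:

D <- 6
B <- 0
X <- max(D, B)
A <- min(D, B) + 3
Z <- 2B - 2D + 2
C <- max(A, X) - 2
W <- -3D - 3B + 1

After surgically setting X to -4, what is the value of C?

The intervention breaks the incoming arrows to X: X <- max(D, B) no longer applies, and X = -4.
A = min(D, B) + 3  [with D=6, B=0]  = 3
C = max(A, X) - 2  [with A=3, X=-4]  = 1

1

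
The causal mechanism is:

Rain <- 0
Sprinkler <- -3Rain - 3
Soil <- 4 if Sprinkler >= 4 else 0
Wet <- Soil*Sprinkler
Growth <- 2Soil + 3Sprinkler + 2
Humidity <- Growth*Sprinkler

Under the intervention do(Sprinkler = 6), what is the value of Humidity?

168

Under do(Sprinkler=6), the mechanism Sprinkler <- -3Rain - 3 is discarded; Sprinkler is fixed at 6.
Soil = 4 if Sprinkler >= 4 else 0  [with Sprinkler=6]  = 4
Growth = 2Soil + 3Sprinkler + 2  [with Soil=4, Sprinkler=6]  = 28
Humidity = Growth*Sprinkler  [with Growth=28, Sprinkler=6]  = 168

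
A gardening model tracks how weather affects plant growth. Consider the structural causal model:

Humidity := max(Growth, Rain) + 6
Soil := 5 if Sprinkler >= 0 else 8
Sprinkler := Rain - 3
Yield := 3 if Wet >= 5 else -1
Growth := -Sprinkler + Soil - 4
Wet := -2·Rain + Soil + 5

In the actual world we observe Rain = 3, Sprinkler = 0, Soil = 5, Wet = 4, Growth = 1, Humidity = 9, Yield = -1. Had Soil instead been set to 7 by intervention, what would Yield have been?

3

The intervention breaks the incoming arrows to Soil: Soil := 5 if Sprinkler >= 0 else 8 no longer applies, and Soil = 7.
Wet = -2·Rain + Soil + 5  [with Rain=3, Soil=7]  = 6
Yield = 3 if Wet >= 5 else -1  [with Wet=6]  = 3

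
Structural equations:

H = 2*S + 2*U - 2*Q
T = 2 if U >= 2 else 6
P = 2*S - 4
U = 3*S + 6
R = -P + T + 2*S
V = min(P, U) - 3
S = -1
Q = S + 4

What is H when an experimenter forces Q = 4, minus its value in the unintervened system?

Intervening sets Q = 4 and removes its equation (Q = S + 4).
U = 3*S + 6  [with S=-1]  = 3
H = 2*S + 2*U - 2*Q  [with S=-1, U=3, Q=4]  = -4
Without intervention: U = 3*S + 6  [with S=-1]  = 3; Q = S + 4  [with S=-1]  = 3; H = 2*S + 2*U - 2*Q  [with S=-1, U=3, Q=3]  = -2.
Change = -4 − (-2) = -2.

-2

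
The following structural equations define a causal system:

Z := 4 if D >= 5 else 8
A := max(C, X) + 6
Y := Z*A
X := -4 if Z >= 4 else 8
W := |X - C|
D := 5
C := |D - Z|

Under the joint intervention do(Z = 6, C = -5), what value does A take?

2

Under do(Z = 6, C = -5), each intervened variable's structural equation is replaced by its fixed value.
X = -4 if Z >= 4 else 8  [with Z=6]  = -4
A = max(C, X) + 6  [with C=-5, X=-4]  = 2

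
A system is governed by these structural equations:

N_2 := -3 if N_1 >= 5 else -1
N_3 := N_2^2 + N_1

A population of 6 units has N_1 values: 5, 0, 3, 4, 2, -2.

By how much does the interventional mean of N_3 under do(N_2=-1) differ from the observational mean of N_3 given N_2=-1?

0.6

Every unit gets N_2=-1 under the intervention. N_3 values become 6, 1, 4, 5, 3, -1; E[N_3|do(N_2=-1)] = 3.
Observing N_2=-1 restricts to units where N_2's equation naturally yields -1: N_1 ∈ {0, 3, 4, 2, -2}. In that subpopulation N_3 = 1, 4, 5, 3, -1, mean 2.4.
Difference = 3 − 2.4 = 0.6.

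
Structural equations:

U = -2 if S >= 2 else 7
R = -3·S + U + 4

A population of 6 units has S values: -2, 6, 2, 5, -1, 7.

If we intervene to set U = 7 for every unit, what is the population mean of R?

do(U=7) breaks U's dependence on S. With U=7 fixed, R across the units is 17, -7, 5, -4, 14, -10, mean 2.5.

2.5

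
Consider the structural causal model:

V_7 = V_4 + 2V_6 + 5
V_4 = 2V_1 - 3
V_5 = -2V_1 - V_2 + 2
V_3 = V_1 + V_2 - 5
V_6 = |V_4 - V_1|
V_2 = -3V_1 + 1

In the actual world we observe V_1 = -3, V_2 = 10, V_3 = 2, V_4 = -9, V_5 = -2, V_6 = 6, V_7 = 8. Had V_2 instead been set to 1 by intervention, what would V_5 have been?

do(V_2=1) replaces the equation V_2 = -3V_1 + 1 with the constant V_2 = 1.
V_5 = -2V_1 - V_2 + 2  [with V_1=-3, V_2=1]  = 7

7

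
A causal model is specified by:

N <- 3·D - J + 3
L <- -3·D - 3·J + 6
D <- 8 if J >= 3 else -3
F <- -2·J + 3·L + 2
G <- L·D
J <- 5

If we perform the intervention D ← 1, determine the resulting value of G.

-12

do(D=1) replaces the equation D <- 8 if J >= 3 else -3 with the constant D = 1.
L = -3·D - 3·J + 6  [with D=1, J=5]  = -12
G = L·D  [with L=-12, D=1]  = -12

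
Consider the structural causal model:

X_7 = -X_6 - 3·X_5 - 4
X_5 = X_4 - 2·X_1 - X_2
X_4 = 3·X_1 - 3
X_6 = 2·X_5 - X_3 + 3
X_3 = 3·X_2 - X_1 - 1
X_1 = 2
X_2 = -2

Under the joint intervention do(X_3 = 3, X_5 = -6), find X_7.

Under do(X_3 = 3, X_5 = -6), each intervened variable's structural equation is replaced by its fixed value.
X_6 = 2·X_5 - X_3 + 3  [with X_5=-6, X_3=3]  = -12
X_7 = -X_6 - 3·X_5 - 4  [with X_6=-12, X_5=-6]  = 26

26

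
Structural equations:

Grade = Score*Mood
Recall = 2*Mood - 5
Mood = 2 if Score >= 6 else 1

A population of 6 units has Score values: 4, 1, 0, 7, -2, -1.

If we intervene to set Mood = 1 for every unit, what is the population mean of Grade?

Every unit gets Mood=1 under the intervention. Grade values become 4, 1, 0, 7, -2, -1; E[Grade|do(Mood=1)] = 1.5.

1.5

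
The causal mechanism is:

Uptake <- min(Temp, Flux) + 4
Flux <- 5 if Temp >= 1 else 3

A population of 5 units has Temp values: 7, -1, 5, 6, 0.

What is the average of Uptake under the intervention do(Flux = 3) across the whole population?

do(Flux=3) breaks Flux's dependence on Temp. With Flux=3 fixed, Uptake across the units is 7, 3, 7, 7, 4, mean 5.6.

5.6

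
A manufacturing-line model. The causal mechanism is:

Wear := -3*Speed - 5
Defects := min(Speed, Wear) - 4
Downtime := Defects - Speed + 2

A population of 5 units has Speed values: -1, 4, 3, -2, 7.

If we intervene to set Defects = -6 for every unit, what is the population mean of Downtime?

Under do(Defects=-6), Defects's equation is replaced by Defects=-6 for every unit. Per-unit Downtime: -3, -8, -7, -2, -11. Mean = -6.2.

-6.2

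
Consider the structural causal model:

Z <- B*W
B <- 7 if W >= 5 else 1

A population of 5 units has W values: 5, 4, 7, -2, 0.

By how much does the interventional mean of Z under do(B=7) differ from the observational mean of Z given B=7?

do(B=7) breaks B's dependence on W. With B=7 fixed, Z across the units is 35, 28, 49, -14, 0, mean 19.6.
Conditioning on B=7 selects the 2 unit(s) with W ∈ {5, 7}. Their Z values: 35, 49. Mean = 42.
Difference = 19.6 − 42 = -22.4.

-22.4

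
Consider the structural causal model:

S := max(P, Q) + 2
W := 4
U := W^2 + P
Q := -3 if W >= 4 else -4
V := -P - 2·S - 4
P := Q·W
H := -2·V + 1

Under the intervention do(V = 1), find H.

Intervening sets V = 1 and removes its equation (V := -P - 2·S - 4).
H = -2·V + 1  [with V=1]  = -1

-1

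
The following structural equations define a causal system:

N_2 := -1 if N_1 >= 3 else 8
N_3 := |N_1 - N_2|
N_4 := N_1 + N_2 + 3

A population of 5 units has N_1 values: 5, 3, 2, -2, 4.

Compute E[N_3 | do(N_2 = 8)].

5.6

Every unit gets N_2=8 under the intervention. N_3 values become 3, 5, 6, 10, 4; E[N_3|do(N_2=8)] = 5.6.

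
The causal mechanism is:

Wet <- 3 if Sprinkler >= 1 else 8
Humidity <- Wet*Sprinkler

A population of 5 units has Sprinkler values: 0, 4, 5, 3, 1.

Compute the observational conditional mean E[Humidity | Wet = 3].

9.75

Conditioning on Wet=3 selects the 4 unit(s) with Sprinkler ∈ {4, 5, 3, 1}. Their Humidity values: 12, 15, 9, 3. Mean = 9.75.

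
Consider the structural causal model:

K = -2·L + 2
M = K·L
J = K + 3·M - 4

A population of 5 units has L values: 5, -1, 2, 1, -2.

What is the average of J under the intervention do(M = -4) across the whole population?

-16

Under do(M=-4), M's equation is replaced by M=-4 for every unit. Per-unit J: -24, -12, -18, -16, -10. Mean = -16.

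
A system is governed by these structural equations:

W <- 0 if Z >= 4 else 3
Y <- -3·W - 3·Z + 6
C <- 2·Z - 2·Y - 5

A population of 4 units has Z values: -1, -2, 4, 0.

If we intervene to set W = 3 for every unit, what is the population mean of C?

The intervention sets W=3 in all 4 units regardless of Z. Recomputing C per unit gives -7, -15, 33, 1; average 3.

3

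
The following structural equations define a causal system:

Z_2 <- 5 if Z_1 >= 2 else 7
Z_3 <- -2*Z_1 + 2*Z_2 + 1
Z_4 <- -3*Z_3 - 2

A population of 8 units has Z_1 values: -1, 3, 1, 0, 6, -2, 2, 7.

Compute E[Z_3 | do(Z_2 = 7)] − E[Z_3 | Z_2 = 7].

do(Z_2=7) breaks Z_2's dependence on Z_1. With Z_2=7 fixed, Z_3 across the units is 17, 9, 13, 15, 3, 19, 11, 1, mean 11.
Conditioning on Z_2=7 selects the 4 unit(s) with Z_1 ∈ {-1, 1, 0, -2}. Their Z_3 values: 17, 13, 15, 19. Mean = 16.
Difference = 11 − 16 = -5.

-5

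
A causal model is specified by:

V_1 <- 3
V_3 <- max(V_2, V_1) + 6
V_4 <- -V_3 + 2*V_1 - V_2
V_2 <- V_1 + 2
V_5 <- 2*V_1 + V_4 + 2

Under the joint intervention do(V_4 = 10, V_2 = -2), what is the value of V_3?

9

Setting V_4 = 10, V_2 = -2 by intervention discards those variables' equations.
V_3 = max(V_2, V_1) + 6  [with V_2=-2, V_1=3]  = 9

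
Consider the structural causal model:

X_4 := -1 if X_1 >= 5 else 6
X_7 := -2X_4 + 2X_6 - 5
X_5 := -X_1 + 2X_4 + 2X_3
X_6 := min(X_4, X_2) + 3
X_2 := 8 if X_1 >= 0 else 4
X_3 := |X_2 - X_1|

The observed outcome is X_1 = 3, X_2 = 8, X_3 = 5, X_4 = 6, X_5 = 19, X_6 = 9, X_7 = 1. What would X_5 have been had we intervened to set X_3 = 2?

13

do(X_3=2) replaces the equation X_3 := |X_2 - X_1| with the constant X_3 = 2.
X_4 = -1 if X_1 >= 5 else 6  [with X_1=3]  = 6
X_5 = -X_1 + 2X_4 + 2X_3  [with X_1=3, X_4=6, X_3=2]  = 13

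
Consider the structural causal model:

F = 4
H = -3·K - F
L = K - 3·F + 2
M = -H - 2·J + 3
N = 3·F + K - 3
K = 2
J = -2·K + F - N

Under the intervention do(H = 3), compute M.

Intervening sets H = 3 and removes its equation (H = -3·K - F).
N = 3·F + K - 3  [with F=4, K=2]  = 11
J = -2·K + F - N  [with K=2, F=4, N=11]  = -11
M = -H - 2·J + 3  [with H=3, J=-11]  = 22

22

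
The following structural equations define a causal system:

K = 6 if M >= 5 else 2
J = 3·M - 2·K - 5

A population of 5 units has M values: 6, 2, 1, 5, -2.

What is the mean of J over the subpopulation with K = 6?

-0.5

Conditioning on K=6 selects the 2 unit(s) with M ∈ {6, 5}. Their J values: 1, -2. Mean = -0.5.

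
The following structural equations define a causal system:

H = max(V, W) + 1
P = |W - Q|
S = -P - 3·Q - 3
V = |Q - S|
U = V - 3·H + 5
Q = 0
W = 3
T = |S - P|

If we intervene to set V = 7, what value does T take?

9

Under do(V=7), the mechanism V = |Q - S| is discarded; V is fixed at 7.
Since T is not a descendant of the intervened variable, it is unaffected.
P = |W - Q|  [with W=3, Q=0]  = 3
S = -P - 3·Q - 3  [with P=3, Q=0]  = -6
T = |S - P|  [with S=-6, P=3]  = 9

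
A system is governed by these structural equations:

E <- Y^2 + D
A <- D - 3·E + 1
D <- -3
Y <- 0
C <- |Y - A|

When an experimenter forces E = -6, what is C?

16

do(E=-6) replaces the equation E <- Y^2 + D with the constant E = -6.
A = D - 3·E + 1  [with D=-3, E=-6]  = 16
C = |Y - A|  [with Y=0, A=16]  = 16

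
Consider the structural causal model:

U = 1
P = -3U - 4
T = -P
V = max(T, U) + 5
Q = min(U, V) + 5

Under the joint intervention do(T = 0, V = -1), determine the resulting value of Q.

Setting T = 0, V = -1 by intervention discards those variables' equations.
Q = min(U, V) + 5  [with U=1, V=-1]  = 4

4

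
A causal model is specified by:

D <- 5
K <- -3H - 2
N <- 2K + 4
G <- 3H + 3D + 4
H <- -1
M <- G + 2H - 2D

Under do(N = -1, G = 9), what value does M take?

-3

Under do(N = -1, G = 9), each intervened variable's structural equation is replaced by its fixed value.
M = G + 2H - 2D  [with G=9, H=-1, D=5]  = -3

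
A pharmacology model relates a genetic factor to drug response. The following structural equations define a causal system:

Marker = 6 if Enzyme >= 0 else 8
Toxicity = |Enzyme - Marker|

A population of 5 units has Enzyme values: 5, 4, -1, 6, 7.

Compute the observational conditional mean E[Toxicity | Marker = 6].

1

E[Toxicity|Marker=6] averages over only the 4 units with Marker=6 (Enzyme = 5, 4, 6, 7): Toxicity = 1, 2, 0, 1, mean 1.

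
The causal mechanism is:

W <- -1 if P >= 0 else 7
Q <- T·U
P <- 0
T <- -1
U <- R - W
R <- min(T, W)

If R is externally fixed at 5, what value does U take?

Intervening sets R = 5 and removes its equation (R <- min(T, W)).
W = -1 if P >= 0 else 7  [with P=0]  = -1
U = R - W  [with R=5, W=-1]  = 6

6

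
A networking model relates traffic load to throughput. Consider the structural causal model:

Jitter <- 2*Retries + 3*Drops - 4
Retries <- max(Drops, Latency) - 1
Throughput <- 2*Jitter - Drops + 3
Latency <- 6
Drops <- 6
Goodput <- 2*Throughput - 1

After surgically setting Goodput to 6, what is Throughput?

45

do(Goodput=6) replaces the equation Goodput <- 2*Throughput - 1 with the constant Goodput = 6.
Since Throughput is not a descendant of the intervened variable, it is unaffected.
Retries = max(Drops, Latency) - 1  [with Drops=6, Latency=6]  = 5
Jitter = 2*Retries + 3*Drops - 4  [with Retries=5, Drops=6]  = 24
Throughput = 2*Jitter - Drops + 3  [with Jitter=24, Drops=6]  = 45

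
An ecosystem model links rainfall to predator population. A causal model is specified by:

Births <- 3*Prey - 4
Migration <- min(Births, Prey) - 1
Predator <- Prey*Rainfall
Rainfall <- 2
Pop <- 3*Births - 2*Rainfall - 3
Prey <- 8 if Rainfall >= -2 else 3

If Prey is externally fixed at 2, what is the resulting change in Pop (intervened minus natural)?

Under do(Prey=2), the mechanism Prey <- 8 if Rainfall >= -2 else 3 is discarded; Prey is fixed at 2.
Births = 3*Prey - 4  [with Prey=2]  = 2
Pop = 3*Births - 2*Rainfall - 3  [with Births=2, Rainfall=2]  = -1
Without intervention: Prey = 8 if Rainfall >= -2 else 3  [with Rainfall=2]  = 8; Births = 3*Prey - 4  [with Prey=8]  = 20; Pop = 3*Births - 2*Rainfall - 3  [with Births=20, Rainfall=2]  = 53.
Change = -1 − 53 = -54.

-54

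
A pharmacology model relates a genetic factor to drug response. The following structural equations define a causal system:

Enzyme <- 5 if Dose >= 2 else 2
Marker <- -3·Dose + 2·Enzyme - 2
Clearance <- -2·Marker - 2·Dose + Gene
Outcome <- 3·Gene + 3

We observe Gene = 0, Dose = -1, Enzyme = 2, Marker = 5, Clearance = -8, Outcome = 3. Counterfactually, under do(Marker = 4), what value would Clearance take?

Intervening sets Marker = 4 and removes its equation (Marker <- -3·Dose + 2·Enzyme - 2).
Clearance = -2·Marker - 2·Dose + Gene  [with Marker=4, Dose=-1, Gene=0]  = -6

-6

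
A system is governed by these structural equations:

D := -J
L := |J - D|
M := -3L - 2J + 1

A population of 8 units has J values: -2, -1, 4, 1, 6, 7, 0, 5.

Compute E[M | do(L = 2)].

The intervention sets L=2 in all 8 units regardless of J. Recomputing M per unit gives -1, -3, -13, -7, -17, -19, -5, -15; average -10.

-10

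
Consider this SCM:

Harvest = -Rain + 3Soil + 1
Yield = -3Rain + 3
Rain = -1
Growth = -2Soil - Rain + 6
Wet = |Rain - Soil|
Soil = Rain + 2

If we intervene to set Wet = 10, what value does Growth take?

The intervention breaks the incoming arrows to Wet: Wet = |Rain - Soil| no longer applies, and Wet = 10.
Growth is not downstream of the intervention, so its value is determined by the original equations.
Soil = Rain + 2  [with Rain=-1]  = 1
Growth = -2Soil - Rain + 6  [with Soil=1, Rain=-1]  = 5

5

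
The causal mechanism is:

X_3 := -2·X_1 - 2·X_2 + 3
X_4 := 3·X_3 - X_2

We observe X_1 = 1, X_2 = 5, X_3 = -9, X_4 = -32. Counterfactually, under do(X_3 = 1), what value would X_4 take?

The intervention breaks the incoming arrows to X_3: X_3 := -2·X_1 - 2·X_2 + 3 no longer applies, and X_3 = 1.
X_4 = 3·X_3 - X_2  [with X_3=1, X_2=5]  = -2

-2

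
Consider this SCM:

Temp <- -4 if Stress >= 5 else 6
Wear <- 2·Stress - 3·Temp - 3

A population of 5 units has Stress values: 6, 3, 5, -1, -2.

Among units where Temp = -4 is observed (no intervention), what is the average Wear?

E[Wear|Temp=-4] averages over only the 2 units with Temp=-4 (Stress = 6, 5): Wear = 21, 19, mean 20.

20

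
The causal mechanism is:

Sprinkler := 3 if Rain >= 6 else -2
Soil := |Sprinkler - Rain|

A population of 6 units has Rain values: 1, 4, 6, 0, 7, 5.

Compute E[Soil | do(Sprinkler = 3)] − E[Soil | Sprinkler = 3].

The intervention sets Sprinkler=3 in all 6 units regardless of Rain. Recomputing Soil per unit gives 2, 1, 3, 3, 4, 2; average 2.5.
Observing Sprinkler=3 restricts to units where Sprinkler's equation naturally yields 3: Rain ∈ {6, 7}. In that subpopulation Soil = 3, 4, mean 3.5.
Difference = 2.5 − 3.5 = -1.

-1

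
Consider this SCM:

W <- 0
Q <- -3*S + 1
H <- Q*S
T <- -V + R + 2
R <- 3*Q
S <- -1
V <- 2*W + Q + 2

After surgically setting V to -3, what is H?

Intervening sets V = -3 and removes its equation (V <- 2*W + Q + 2).
No directed path runs from V to H, so H keeps its natural value.
Q = -3*S + 1  [with S=-1]  = 4
H = Q*S  [with Q=4, S=-1]  = -4

-4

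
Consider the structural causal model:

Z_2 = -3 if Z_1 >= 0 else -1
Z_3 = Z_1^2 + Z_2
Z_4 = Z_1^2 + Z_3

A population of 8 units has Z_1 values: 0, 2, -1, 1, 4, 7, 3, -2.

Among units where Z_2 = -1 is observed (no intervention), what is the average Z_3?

E[Z_3|Z_2=-1] averages over only the 2 units with Z_2=-1 (Z_1 = -1, -2): Z_3 = 0, 3, mean 1.5.

1.5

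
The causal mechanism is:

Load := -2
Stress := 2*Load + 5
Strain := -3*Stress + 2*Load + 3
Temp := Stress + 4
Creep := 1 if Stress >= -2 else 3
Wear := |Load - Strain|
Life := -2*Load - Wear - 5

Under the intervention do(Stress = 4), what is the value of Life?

Under do(Stress=4), the mechanism Stress := 2*Load + 5 is discarded; Stress is fixed at 4.
Strain = -3*Stress + 2*Load + 3  [with Stress=4, Load=-2]  = -13
Wear = |Load - Strain|  [with Load=-2, Strain=-13]  = 11
Life = -2*Load - Wear - 5  [with Load=-2, Wear=11]  = -12

-12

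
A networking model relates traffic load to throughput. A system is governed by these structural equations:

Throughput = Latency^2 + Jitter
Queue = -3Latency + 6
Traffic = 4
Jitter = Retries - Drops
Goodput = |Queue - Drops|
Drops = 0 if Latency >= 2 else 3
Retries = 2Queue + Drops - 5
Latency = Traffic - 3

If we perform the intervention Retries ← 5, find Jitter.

2

The intervention breaks the incoming arrows to Retries: Retries = 2Queue + Drops - 5 no longer applies, and Retries = 5.
Latency = Traffic - 3  [with Traffic=4]  = 1
Drops = 0 if Latency >= 2 else 3  [with Latency=1]  = 3
Jitter = Retries - Drops  [with Retries=5, Drops=3]  = 2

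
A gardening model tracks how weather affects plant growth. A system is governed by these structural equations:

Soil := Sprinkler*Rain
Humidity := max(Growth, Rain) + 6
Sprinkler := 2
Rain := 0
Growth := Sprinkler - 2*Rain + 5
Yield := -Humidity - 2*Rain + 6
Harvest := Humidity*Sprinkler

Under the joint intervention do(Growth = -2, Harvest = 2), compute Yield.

0

The joint intervention fixes Growth = -2, Harvest = 2, removing each variable's own equation.
Humidity = max(Growth, Rain) + 6  [with Growth=-2, Rain=0]  = 6
Yield = -Humidity - 2*Rain + 6  [with Humidity=6, Rain=0]  = 0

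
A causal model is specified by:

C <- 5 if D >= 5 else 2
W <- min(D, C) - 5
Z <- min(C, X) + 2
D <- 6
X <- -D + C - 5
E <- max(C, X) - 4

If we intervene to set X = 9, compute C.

Under do(X=9), the mechanism X <- -D + C - 5 is discarded; X is fixed at 9.
Since C is not a descendant of the intervened variable, it is unaffected.
C = 5 if D >= 5 else 2  [with D=6]  = 5

5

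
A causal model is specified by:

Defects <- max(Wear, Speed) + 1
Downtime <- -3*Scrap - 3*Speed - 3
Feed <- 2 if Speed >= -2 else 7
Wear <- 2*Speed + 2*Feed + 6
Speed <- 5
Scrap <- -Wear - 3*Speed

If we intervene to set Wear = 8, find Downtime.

51

The intervention breaks the incoming arrows to Wear: Wear <- 2*Speed + 2*Feed + 6 no longer applies, and Wear = 8.
Scrap = -Wear - 3*Speed  [with Wear=8, Speed=5]  = -23
Downtime = -3*Scrap - 3*Speed - 3  [with Scrap=-23, Speed=5]  = 51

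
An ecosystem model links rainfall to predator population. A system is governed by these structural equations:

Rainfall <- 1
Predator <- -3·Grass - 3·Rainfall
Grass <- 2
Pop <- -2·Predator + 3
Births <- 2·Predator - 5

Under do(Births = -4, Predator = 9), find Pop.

-15

The joint intervention fixes Births = -4, Predator = 9, removing each variable's own equation.
Pop = -2·Predator + 3  [with Predator=9]  = -15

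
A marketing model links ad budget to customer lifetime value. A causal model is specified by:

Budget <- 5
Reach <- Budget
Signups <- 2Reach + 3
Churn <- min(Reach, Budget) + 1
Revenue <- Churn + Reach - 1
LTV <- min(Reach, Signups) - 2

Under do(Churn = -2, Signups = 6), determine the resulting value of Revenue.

2

The joint intervention fixes Churn = -2, Signups = 6, removing each variable's own equation.
Reach = Budget  [with Budget=5]  = 5
Revenue = Churn + Reach - 1  [with Churn=-2, Reach=5]  = 2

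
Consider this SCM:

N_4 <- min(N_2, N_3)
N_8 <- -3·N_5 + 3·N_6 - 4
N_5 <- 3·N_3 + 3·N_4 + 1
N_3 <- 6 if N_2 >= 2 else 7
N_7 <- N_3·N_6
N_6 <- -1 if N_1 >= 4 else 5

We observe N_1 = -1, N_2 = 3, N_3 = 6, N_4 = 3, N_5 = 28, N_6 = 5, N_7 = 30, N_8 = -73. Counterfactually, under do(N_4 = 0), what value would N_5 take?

19

Intervening sets N_4 = 0 and removes its equation (N_4 <- min(N_2, N_3)).
N_3 = 6 if N_2 >= 2 else 7  [with N_2=3]  = 6
N_5 = 3·N_3 + 3·N_4 + 1  [with N_3=6, N_4=0]  = 19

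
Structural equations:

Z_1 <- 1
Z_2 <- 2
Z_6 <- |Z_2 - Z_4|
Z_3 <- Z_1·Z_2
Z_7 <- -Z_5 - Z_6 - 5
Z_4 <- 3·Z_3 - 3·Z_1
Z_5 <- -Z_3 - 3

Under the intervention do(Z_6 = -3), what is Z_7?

3

Intervening sets Z_6 = -3 and removes its equation (Z_6 <- |Z_2 - Z_4|).
Z_3 = Z_1·Z_2  [with Z_1=1, Z_2=2]  = 2
Z_5 = -Z_3 - 3  [with Z_3=2]  = -5
Z_7 = -Z_5 - Z_6 - 5  [with Z_5=-5, Z_6=-3]  = 3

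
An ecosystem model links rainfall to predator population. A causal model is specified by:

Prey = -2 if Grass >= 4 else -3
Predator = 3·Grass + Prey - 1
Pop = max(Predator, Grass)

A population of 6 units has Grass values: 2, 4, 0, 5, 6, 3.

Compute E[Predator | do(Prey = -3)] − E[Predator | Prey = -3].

5

The intervention sets Prey=-3 in all 6 units regardless of Grass. Recomputing Predator per unit gives 2, 8, -4, 11, 14, 5; average 6.
Conditioning on Prey=-3 selects the 3 unit(s) with Grass ∈ {2, 0, 3}. Their Predator values: 2, -4, 5. Mean = 1.
Difference = 6 − 1 = 5.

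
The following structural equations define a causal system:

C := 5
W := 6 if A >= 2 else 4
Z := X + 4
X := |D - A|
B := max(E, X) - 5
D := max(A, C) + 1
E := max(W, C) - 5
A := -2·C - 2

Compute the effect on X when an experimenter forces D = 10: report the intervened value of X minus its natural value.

4

do(D=10) replaces the equation D := max(A, C) + 1 with the constant D = 10.
A = -2·C - 2  [with C=5]  = -12
X = |D - A|  [with D=10, A=-12]  = 22
Without intervention: A = -2·C - 2  [with C=5]  = -12; D = max(A, C) + 1  [with A=-12, C=5]  = 6; X = |D - A|  [with D=6, A=-12]  = 18.
Change = 22 − 18 = 4.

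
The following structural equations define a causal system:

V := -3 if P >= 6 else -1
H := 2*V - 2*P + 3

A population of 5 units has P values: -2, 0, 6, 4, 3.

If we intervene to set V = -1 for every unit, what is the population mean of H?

The intervention sets V=-1 in all 5 units regardless of P. Recomputing H per unit gives 5, 1, -11, -7, -5; average -3.4.

-3.4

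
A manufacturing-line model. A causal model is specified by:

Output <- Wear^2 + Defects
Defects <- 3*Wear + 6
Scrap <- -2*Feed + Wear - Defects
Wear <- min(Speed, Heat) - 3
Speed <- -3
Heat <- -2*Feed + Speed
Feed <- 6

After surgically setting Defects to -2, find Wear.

-18

The intervention breaks the incoming arrows to Defects: Defects <- 3*Wear + 6 no longer applies, and Defects = -2.
Since Wear is not a descendant of the intervened variable, it is unaffected.
Heat = -2*Feed + Speed  [with Feed=6, Speed=-3]  = -15
Wear = min(Speed, Heat) - 3  [with Speed=-3, Heat=-15]  = -18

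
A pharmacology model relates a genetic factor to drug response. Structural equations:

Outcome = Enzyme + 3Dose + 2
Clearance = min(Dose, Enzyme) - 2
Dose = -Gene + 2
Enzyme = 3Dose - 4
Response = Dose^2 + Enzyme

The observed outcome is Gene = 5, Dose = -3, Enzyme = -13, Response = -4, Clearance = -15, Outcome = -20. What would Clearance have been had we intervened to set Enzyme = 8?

do(Enzyme=8) replaces the equation Enzyme = 3Dose - 4 with the constant Enzyme = 8.
Dose = -Gene + 2  [with Gene=5]  = -3
Clearance = min(Dose, Enzyme) - 2  [with Dose=-3, Enzyme=8]  = -5

-5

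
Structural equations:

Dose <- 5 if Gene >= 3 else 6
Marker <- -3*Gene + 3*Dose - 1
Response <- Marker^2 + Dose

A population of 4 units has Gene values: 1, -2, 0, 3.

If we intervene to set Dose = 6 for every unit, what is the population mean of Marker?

do(Dose=6) breaks Dose's dependence on Gene. With Dose=6 fixed, Marker across the units is 14, 23, 17, 8, mean 15.5.

15.5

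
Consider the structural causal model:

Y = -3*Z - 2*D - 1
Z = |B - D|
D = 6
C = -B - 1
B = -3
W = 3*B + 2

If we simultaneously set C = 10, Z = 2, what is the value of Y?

-19

The joint intervention fixes C = 10, Z = 2, removing each variable's own equation.
Y = -3*Z - 2*D - 1  [with Z=2, D=6]  = -19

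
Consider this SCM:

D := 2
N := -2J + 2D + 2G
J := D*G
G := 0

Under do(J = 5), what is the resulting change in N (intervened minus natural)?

-10

The intervention breaks the incoming arrows to J: J := D*G no longer applies, and J = 5.
N = -2J + 2D + 2G  [with J=5, D=2, G=0]  = -6
Without intervention: J = D*G  [with D=2, G=0]  = 0; N = -2J + 2D + 2G  [with J=0, D=2, G=0]  = 4.
Change = -6 − 4 = -10.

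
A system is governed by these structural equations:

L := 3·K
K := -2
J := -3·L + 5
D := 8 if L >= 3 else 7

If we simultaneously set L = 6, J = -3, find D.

8

The joint intervention fixes L = 6, J = -3, removing each variable's own equation.
D = 8 if L >= 3 else 7  [with L=6]  = 8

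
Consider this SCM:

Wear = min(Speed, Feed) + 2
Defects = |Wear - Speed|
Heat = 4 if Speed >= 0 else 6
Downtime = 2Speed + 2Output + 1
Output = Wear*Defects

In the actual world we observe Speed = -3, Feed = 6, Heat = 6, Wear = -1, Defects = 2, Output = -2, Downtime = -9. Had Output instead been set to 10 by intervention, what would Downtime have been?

Intervening sets Output = 10 and removes its equation (Output = Wear*Defects).
Downtime = 2Speed + 2Output + 1  [with Speed=-3, Output=10]  = 15

15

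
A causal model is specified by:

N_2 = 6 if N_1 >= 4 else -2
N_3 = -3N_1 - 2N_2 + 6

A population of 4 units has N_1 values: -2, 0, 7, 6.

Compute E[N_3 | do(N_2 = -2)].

1.75

The intervention sets N_2=-2 in all 4 units regardless of N_1. Recomputing N_3 per unit gives 16, 10, -11, -8; average 1.75.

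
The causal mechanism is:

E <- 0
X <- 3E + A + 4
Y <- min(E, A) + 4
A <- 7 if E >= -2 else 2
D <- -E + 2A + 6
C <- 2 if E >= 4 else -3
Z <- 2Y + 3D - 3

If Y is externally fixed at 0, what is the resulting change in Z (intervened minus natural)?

do(Y=0) replaces the equation Y <- min(E, A) + 4 with the constant Y = 0.
A = 7 if E >= -2 else 2  [with E=0]  = 7
D = -E + 2A + 6  [with E=0, A=7]  = 20
Z = 2Y + 3D - 3  [with Y=0, D=20]  = 57
Without intervention: A = 7 if E >= -2 else 2  [with E=0]  = 7; Y = min(E, A) + 4  [with E=0, A=7]  = 4; D = -E + 2A + 6  [with E=0, A=7]  = 20; Z = 2Y + 3D - 3  [with Y=4, D=20]  = 65.
Change = 57 − 65 = -8.

-8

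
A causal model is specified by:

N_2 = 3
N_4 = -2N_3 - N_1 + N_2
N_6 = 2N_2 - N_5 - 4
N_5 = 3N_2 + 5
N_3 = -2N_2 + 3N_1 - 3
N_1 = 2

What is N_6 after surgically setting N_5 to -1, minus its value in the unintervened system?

The intervention breaks the incoming arrows to N_5: N_5 = 3N_2 + 5 no longer applies, and N_5 = -1.
N_6 = 2N_2 - N_5 - 4  [with N_2=3, N_5=-1]  = 3
Without intervention: N_5 = 3N_2 + 5  [with N_2=3]  = 14; N_6 = 2N_2 - N_5 - 4  [with N_2=3, N_5=14]  = -12.
Change = 3 − (-12) = 15.

15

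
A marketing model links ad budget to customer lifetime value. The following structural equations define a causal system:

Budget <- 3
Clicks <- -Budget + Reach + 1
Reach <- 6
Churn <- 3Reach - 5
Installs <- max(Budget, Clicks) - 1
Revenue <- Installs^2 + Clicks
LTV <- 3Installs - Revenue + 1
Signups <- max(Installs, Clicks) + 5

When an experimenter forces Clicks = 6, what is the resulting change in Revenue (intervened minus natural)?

The intervention breaks the incoming arrows to Clicks: Clicks <- -Budget + Reach + 1 no longer applies, and Clicks = 6.
Installs = max(Budget, Clicks) - 1  [with Budget=3, Clicks=6]  = 5
Revenue = Installs^2 + Clicks  [with Installs=5, Clicks=6]  = 31
Without intervention: Clicks = -Budget + Reach + 1  [with Budget=3, Reach=6]  = 4; Installs = max(Budget, Clicks) - 1  [with Budget=3, Clicks=4]  = 3; Revenue = Installs^2 + Clicks  [with Installs=3, Clicks=4]  = 13.
Change = 31 − 13 = 18.

18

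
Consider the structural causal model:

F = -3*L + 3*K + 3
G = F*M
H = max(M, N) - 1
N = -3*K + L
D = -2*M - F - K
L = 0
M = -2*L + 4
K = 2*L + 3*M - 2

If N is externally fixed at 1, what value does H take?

3

do(N=1) replaces the equation N = -3*K + L with the constant N = 1.
M = -2*L + 4  [with L=0]  = 4
H = max(M, N) - 1  [with M=4, N=1]  = 3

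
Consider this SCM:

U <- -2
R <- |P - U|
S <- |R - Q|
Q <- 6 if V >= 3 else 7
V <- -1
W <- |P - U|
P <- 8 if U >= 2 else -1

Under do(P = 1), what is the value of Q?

Under do(P=1), the mechanism P <- 8 if U >= 2 else -1 is discarded; P is fixed at 1.
Since Q is not a descendant of the intervened variable, it is unaffected.
Q = 6 if V >= 3 else 7  [with V=-1]  = 7

7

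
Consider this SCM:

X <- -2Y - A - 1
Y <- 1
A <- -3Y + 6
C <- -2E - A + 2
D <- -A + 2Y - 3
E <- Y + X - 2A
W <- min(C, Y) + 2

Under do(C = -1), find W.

Under do(C=-1), the mechanism C <- -2E - A + 2 is discarded; C is fixed at -1.
W = min(C, Y) + 2  [with C=-1, Y=1]  = 1

1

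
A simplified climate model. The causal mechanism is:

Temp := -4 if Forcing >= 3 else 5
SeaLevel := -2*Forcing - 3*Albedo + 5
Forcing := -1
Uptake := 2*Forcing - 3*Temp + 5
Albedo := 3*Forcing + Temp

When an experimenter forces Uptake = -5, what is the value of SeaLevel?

The intervention breaks the incoming arrows to Uptake: Uptake := 2*Forcing - 3*Temp + 5 no longer applies, and Uptake = -5.
Since SeaLevel is not a descendant of the intervened variable, it is unaffected.
Temp = -4 if Forcing >= 3 else 5  [with Forcing=-1]  = 5
Albedo = 3*Forcing + Temp  [with Forcing=-1, Temp=5]  = 2
SeaLevel = -2*Forcing - 3*Albedo + 5  [with Forcing=-1, Albedo=2]  = 1

1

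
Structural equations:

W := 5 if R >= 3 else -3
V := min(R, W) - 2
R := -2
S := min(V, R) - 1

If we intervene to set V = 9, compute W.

Under do(V=9), the mechanism V := min(R, W) - 2 is discarded; V is fixed at 9.
Since W is not a descendant of the intervened variable, it is unaffected.
W = 5 if R >= 3 else -3  [with R=-2]  = -3

-3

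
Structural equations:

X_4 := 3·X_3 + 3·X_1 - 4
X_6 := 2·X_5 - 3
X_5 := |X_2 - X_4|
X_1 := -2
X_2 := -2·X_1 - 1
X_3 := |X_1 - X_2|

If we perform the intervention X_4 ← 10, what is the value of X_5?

Intervening sets X_4 = 10 and removes its equation (X_4 := 3·X_3 + 3·X_1 - 4).
X_2 = -2·X_1 - 1  [with X_1=-2]  = 3
X_5 = |X_2 - X_4|  [with X_2=3, X_4=10]  = 7

7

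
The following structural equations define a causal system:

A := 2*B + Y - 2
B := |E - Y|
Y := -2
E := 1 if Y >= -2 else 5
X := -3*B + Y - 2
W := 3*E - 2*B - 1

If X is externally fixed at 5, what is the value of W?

The intervention breaks the incoming arrows to X: X := -3*B + Y - 2 no longer applies, and X = 5.
Since W is not a descendant of the intervened variable, it is unaffected.
E = 1 if Y >= -2 else 5  [with Y=-2]  = 1
B = |E - Y|  [with E=1, Y=-2]  = 3
W = 3*E - 2*B - 1  [with E=1, B=3]  = -4

-4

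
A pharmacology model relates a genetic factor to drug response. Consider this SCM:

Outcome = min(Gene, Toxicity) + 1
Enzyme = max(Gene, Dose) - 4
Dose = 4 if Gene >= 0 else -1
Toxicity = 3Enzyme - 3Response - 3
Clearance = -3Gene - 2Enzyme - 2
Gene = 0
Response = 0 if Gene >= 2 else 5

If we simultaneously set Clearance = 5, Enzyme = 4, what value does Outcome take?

Under do(Clearance = 5, Enzyme = 4), each intervened variable's structural equation is replaced by its fixed value.
Response = 0 if Gene >= 2 else 5  [with Gene=0]  = 5
Toxicity = 3Enzyme - 3Response - 3  [with Enzyme=4, Response=5]  = -6
Outcome = min(Gene, Toxicity) + 1  [with Gene=0, Toxicity=-6]  = -5

-5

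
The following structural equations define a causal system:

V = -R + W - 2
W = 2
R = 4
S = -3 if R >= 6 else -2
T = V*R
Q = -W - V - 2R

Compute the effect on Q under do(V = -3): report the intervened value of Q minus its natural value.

-1

The intervention breaks the incoming arrows to V: V = -R + W - 2 no longer applies, and V = -3.
Q = -W - V - 2R  [with W=2, V=-3, R=4]  = -7
Without intervention: V = -R + W - 2  [with R=4, W=2]  = -4; Q = -W - V - 2R  [with W=2, V=-4, R=4]  = -6.
Change = -7 − (-6) = -1.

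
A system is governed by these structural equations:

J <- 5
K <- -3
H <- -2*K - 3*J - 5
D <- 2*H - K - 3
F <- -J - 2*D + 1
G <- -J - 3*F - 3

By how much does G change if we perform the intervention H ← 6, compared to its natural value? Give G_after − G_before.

The intervention breaks the incoming arrows to H: H <- -2*K - 3*J - 5 no longer applies, and H = 6.
D = 2*H - K - 3  [with H=6, K=-3]  = 12
F = -J - 2*D + 1  [with J=5, D=12]  = -28
G = -J - 3*F - 3  [with J=5, F=-28]  = 76
Without intervention: H = -2*K - 3*J - 5  [with K=-3, J=5]  = -14; D = 2*H - K - 3  [with H=-14, K=-3]  = -28; F = -J - 2*D + 1  [with J=5, D=-28]  = 52; G = -J - 3*F - 3  [with J=5, F=52]  = -164.
Change = 76 − (-164) = 240.

240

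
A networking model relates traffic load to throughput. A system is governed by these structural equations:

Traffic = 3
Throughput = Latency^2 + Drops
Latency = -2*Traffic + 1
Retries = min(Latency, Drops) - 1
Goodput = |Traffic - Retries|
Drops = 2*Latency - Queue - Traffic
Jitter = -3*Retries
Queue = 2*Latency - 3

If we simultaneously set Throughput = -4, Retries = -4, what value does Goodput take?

Under do(Throughput = -4, Retries = -4), each intervened variable's structural equation is replaced by its fixed value.
Goodput = |Traffic - Retries|  [with Traffic=3, Retries=-4]  = 7

7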